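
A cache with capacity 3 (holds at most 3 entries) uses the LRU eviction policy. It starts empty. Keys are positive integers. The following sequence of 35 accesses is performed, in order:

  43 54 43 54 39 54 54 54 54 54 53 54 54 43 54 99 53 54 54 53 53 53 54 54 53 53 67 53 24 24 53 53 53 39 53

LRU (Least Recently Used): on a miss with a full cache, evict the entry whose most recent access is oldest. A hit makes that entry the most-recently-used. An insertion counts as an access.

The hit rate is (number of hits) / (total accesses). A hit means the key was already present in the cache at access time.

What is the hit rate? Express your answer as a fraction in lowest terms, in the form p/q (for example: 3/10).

Answer: 5/7

Derivation:
LRU simulation (capacity=3):
  1. access 43: MISS. Cache (LRU->MRU): [43]
  2. access 54: MISS. Cache (LRU->MRU): [43 54]
  3. access 43: HIT. Cache (LRU->MRU): [54 43]
  4. access 54: HIT. Cache (LRU->MRU): [43 54]
  5. access 39: MISS. Cache (LRU->MRU): [43 54 39]
  6. access 54: HIT. Cache (LRU->MRU): [43 39 54]
  7. access 54: HIT. Cache (LRU->MRU): [43 39 54]
  8. access 54: HIT. Cache (LRU->MRU): [43 39 54]
  9. access 54: HIT. Cache (LRU->MRU): [43 39 54]
  10. access 54: HIT. Cache (LRU->MRU): [43 39 54]
  11. access 53: MISS, evict 43. Cache (LRU->MRU): [39 54 53]
  12. access 54: HIT. Cache (LRU->MRU): [39 53 54]
  13. access 54: HIT. Cache (LRU->MRU): [39 53 54]
  14. access 43: MISS, evict 39. Cache (LRU->MRU): [53 54 43]
  15. access 54: HIT. Cache (LRU->MRU): [53 43 54]
  16. access 99: MISS, evict 53. Cache (LRU->MRU): [43 54 99]
  17. access 53: MISS, evict 43. Cache (LRU->MRU): [54 99 53]
  18. access 54: HIT. Cache (LRU->MRU): [99 53 54]
  19. access 54: HIT. Cache (LRU->MRU): [99 53 54]
  20. access 53: HIT. Cache (LRU->MRU): [99 54 53]
  21. access 53: HIT. Cache (LRU->MRU): [99 54 53]
  22. access 53: HIT. Cache (LRU->MRU): [99 54 53]
  23. access 54: HIT. Cache (LRU->MRU): [99 53 54]
  24. access 54: HIT. Cache (LRU->MRU): [99 53 54]
  25. access 53: HIT. Cache (LRU->MRU): [99 54 53]
  26. access 53: HIT. Cache (LRU->MRU): [99 54 53]
  27. access 67: MISS, evict 99. Cache (LRU->MRU): [54 53 67]
  28. access 53: HIT. Cache (LRU->MRU): [54 67 53]
  29. access 24: MISS, evict 54. Cache (LRU->MRU): [67 53 24]
  30. access 24: HIT. Cache (LRU->MRU): [67 53 24]
  31. access 53: HIT. Cache (LRU->MRU): [67 24 53]
  32. access 53: HIT. Cache (LRU->MRU): [67 24 53]
  33. access 53: HIT. Cache (LRU->MRU): [67 24 53]
  34. access 39: MISS, evict 67. Cache (LRU->MRU): [24 53 39]
  35. access 53: HIT. Cache (LRU->MRU): [24 39 53]
Total: 25 hits, 10 misses, 7 evictions

Hit rate = 25/35 = 5/7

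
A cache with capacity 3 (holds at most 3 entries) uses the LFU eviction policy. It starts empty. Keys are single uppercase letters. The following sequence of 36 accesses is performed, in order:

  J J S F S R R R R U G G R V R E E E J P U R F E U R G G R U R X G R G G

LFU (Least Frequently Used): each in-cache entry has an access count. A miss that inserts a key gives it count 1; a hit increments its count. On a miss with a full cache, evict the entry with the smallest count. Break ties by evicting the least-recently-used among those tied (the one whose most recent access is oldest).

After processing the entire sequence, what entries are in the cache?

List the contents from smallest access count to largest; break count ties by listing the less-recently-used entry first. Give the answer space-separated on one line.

LFU simulation (capacity=3):
  1. access J: MISS. Cache: [J(c=1)]
  2. access J: HIT, count now 2. Cache: [J(c=2)]
  3. access S: MISS. Cache: [S(c=1) J(c=2)]
  4. access F: MISS. Cache: [S(c=1) F(c=1) J(c=2)]
  5. access S: HIT, count now 2. Cache: [F(c=1) J(c=2) S(c=2)]
  6. access R: MISS, evict F(c=1). Cache: [R(c=1) J(c=2) S(c=2)]
  7. access R: HIT, count now 2. Cache: [J(c=2) S(c=2) R(c=2)]
  8. access R: HIT, count now 3. Cache: [J(c=2) S(c=2) R(c=3)]
  9. access R: HIT, count now 4. Cache: [J(c=2) S(c=2) R(c=4)]
  10. access U: MISS, evict J(c=2). Cache: [U(c=1) S(c=2) R(c=4)]
  11. access G: MISS, evict U(c=1). Cache: [G(c=1) S(c=2) R(c=4)]
  12. access G: HIT, count now 2. Cache: [S(c=2) G(c=2) R(c=4)]
  13. access R: HIT, count now 5. Cache: [S(c=2) G(c=2) R(c=5)]
  14. access V: MISS, evict S(c=2). Cache: [V(c=1) G(c=2) R(c=5)]
  15. access R: HIT, count now 6. Cache: [V(c=1) G(c=2) R(c=6)]
  16. access E: MISS, evict V(c=1). Cache: [E(c=1) G(c=2) R(c=6)]
  17. access E: HIT, count now 2. Cache: [G(c=2) E(c=2) R(c=6)]
  18. access E: HIT, count now 3. Cache: [G(c=2) E(c=3) R(c=6)]
  19. access J: MISS, evict G(c=2). Cache: [J(c=1) E(c=3) R(c=6)]
  20. access P: MISS, evict J(c=1). Cache: [P(c=1) E(c=3) R(c=6)]
  21. access U: MISS, evict P(c=1). Cache: [U(c=1) E(c=3) R(c=6)]
  22. access R: HIT, count now 7. Cache: [U(c=1) E(c=3) R(c=7)]
  23. access F: MISS, evict U(c=1). Cache: [F(c=1) E(c=3) R(c=7)]
  24. access E: HIT, count now 4. Cache: [F(c=1) E(c=4) R(c=7)]
  25. access U: MISS, evict F(c=1). Cache: [U(c=1) E(c=4) R(c=7)]
  26. access R: HIT, count now 8. Cache: [U(c=1) E(c=4) R(c=8)]
  27. access G: MISS, evict U(c=1). Cache: [G(c=1) E(c=4) R(c=8)]
  28. access G: HIT, count now 2. Cache: [G(c=2) E(c=4) R(c=8)]
  29. access R: HIT, count now 9. Cache: [G(c=2) E(c=4) R(c=9)]
  30. access U: MISS, evict G(c=2). Cache: [U(c=1) E(c=4) R(c=9)]
  31. access R: HIT, count now 10. Cache: [U(c=1) E(c=4) R(c=10)]
  32. access X: MISS, evict U(c=1). Cache: [X(c=1) E(c=4) R(c=10)]
  33. access G: MISS, evict X(c=1). Cache: [G(c=1) E(c=4) R(c=10)]
  34. access R: HIT, count now 11. Cache: [G(c=1) E(c=4) R(c=11)]
  35. access G: HIT, count now 2. Cache: [G(c=2) E(c=4) R(c=11)]
  36. access G: HIT, count now 3. Cache: [G(c=3) E(c=4) R(c=11)]
Total: 19 hits, 17 misses, 14 evictions

Answer: G E R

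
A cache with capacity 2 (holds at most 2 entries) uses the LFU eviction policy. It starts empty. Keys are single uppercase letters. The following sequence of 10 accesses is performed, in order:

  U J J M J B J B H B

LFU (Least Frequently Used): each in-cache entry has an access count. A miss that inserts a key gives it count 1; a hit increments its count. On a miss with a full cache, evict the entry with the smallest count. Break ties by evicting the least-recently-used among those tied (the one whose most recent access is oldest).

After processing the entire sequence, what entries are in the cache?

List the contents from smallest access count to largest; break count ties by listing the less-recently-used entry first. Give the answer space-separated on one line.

Answer: B J

Derivation:
LFU simulation (capacity=2):
  1. access U: MISS. Cache: [U(c=1)]
  2. access J: MISS. Cache: [U(c=1) J(c=1)]
  3. access J: HIT, count now 2. Cache: [U(c=1) J(c=2)]
  4. access M: MISS, evict U(c=1). Cache: [M(c=1) J(c=2)]
  5. access J: HIT, count now 3. Cache: [M(c=1) J(c=3)]
  6. access B: MISS, evict M(c=1). Cache: [B(c=1) J(c=3)]
  7. access J: HIT, count now 4. Cache: [B(c=1) J(c=4)]
  8. access B: HIT, count now 2. Cache: [B(c=2) J(c=4)]
  9. access H: MISS, evict B(c=2). Cache: [H(c=1) J(c=4)]
  10. access B: MISS, evict H(c=1). Cache: [B(c=1) J(c=4)]
Total: 4 hits, 6 misses, 4 evictions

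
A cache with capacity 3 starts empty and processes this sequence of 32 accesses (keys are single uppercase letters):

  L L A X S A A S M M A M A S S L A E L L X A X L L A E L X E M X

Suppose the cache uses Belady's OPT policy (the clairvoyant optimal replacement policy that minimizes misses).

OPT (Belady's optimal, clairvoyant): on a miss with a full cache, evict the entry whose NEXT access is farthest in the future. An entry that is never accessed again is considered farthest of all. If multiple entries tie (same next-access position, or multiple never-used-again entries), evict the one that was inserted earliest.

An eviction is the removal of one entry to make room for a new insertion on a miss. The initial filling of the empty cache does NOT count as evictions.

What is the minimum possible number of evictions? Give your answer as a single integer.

Answer: 7

Derivation:
OPT (Belady) simulation (capacity=3):
  1. access L: MISS. Cache: [L]
  2. access L: HIT. Next use of L: step 16. Cache: [L]
  3. access A: MISS. Cache: [L A]
  4. access X: MISS. Cache: [L A X]
  5. access S: MISS, evict X (next use: step 21). Cache: [L A S]
  6. access A: HIT. Next use of A: step 7. Cache: [L A S]
  7. access A: HIT. Next use of A: step 11. Cache: [L A S]
  8. access S: HIT. Next use of S: step 14. Cache: [L A S]
  9. access M: MISS, evict L (next use: step 16). Cache: [A S M]
  10. access M: HIT. Next use of M: step 12. Cache: [A S M]
  11. access A: HIT. Next use of A: step 13. Cache: [A S M]
  12. access M: HIT. Next use of M: step 31. Cache: [A S M]
  13. access A: HIT. Next use of A: step 17. Cache: [A S M]
  14. access S: HIT. Next use of S: step 15. Cache: [A S M]
  15. access S: HIT. Next use of S: never. Cache: [A S M]
  16. access L: MISS, evict S (next use: never). Cache: [A M L]
  17. access A: HIT. Next use of A: step 22. Cache: [A M L]
  18. access E: MISS, evict M (next use: step 31). Cache: [A L E]
  19. access L: HIT. Next use of L: step 20. Cache: [A L E]
  20. access L: HIT. Next use of L: step 24. Cache: [A L E]
  21. access X: MISS, evict E (next use: step 27). Cache: [A L X]
  22. access A: HIT. Next use of A: step 26. Cache: [A L X]
  23. access X: HIT. Next use of X: step 29. Cache: [A L X]
  24. access L: HIT. Next use of L: step 25. Cache: [A L X]
  25. access L: HIT. Next use of L: step 28. Cache: [A L X]
  26. access A: HIT. Next use of A: never. Cache: [A L X]
  27. access E: MISS, evict A (next use: never). Cache: [L X E]
  28. access L: HIT. Next use of L: never. Cache: [L X E]
  29. access X: HIT. Next use of X: step 32. Cache: [L X E]
  30. access E: HIT. Next use of E: never. Cache: [L X E]
  31. access M: MISS, evict L (next use: never). Cache: [X E M]
  32. access X: HIT. Next use of X: never. Cache: [X E M]
Total: 22 hits, 10 misses, 7 evictions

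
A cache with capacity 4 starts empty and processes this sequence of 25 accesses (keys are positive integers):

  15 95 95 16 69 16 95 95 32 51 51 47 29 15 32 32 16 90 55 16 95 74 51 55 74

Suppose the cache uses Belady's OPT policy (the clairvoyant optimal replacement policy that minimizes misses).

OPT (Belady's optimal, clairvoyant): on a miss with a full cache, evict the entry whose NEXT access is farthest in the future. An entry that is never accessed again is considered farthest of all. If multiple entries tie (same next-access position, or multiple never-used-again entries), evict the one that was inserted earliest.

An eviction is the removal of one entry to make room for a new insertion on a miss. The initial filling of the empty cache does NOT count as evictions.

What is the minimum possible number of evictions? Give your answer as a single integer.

Answer: 9

Derivation:
OPT (Belady) simulation (capacity=4):
  1. access 15: MISS. Cache: [15]
  2. access 95: MISS. Cache: [15 95]
  3. access 95: HIT. Next use of 95: step 7. Cache: [15 95]
  4. access 16: MISS. Cache: [15 95 16]
  5. access 69: MISS. Cache: [15 95 16 69]
  6. access 16: HIT. Next use of 16: step 17. Cache: [15 95 16 69]
  7. access 95: HIT. Next use of 95: step 8. Cache: [15 95 16 69]
  8. access 95: HIT. Next use of 95: step 21. Cache: [15 95 16 69]
  9. access 32: MISS, evict 69 (next use: never). Cache: [15 95 16 32]
  10. access 51: MISS, evict 95 (next use: step 21). Cache: [15 16 32 51]
  11. access 51: HIT. Next use of 51: step 23. Cache: [15 16 32 51]
  12. access 47: MISS, evict 51 (next use: step 23). Cache: [15 16 32 47]
  13. access 29: MISS, evict 47 (next use: never). Cache: [15 16 32 29]
  14. access 15: HIT. Next use of 15: never. Cache: [15 16 32 29]
  15. access 32: HIT. Next use of 32: step 16. Cache: [15 16 32 29]
  16. access 32: HIT. Next use of 32: never. Cache: [15 16 32 29]
  17. access 16: HIT. Next use of 16: step 20. Cache: [15 16 32 29]
  18. access 90: MISS, evict 15 (next use: never). Cache: [16 32 29 90]
  19. access 55: MISS, evict 32 (next use: never). Cache: [16 29 90 55]
  20. access 16: HIT. Next use of 16: never. Cache: [16 29 90 55]
  21. access 95: MISS, evict 16 (next use: never). Cache: [29 90 55 95]
  22. access 74: MISS, evict 29 (next use: never). Cache: [90 55 95 74]
  23. access 51: MISS, evict 90 (next use: never). Cache: [55 95 74 51]
  24. access 55: HIT. Next use of 55: never. Cache: [55 95 74 51]
  25. access 74: HIT. Next use of 74: never. Cache: [55 95 74 51]
Total: 12 hits, 13 misses, 9 evictions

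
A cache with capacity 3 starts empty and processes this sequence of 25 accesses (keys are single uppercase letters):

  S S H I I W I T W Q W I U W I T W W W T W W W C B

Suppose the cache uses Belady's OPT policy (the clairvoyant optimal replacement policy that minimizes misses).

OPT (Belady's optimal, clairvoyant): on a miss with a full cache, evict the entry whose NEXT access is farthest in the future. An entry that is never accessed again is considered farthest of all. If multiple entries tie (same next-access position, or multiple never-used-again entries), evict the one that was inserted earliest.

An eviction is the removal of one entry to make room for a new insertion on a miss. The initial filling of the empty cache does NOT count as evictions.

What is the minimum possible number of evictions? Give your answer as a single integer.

OPT (Belady) simulation (capacity=3):
  1. access S: MISS. Cache: [S]
  2. access S: HIT. Next use of S: never. Cache: [S]
  3. access H: MISS. Cache: [S H]
  4. access I: MISS. Cache: [S H I]
  5. access I: HIT. Next use of I: step 7. Cache: [S H I]
  6. access W: MISS, evict S (next use: never). Cache: [H I W]
  7. access I: HIT. Next use of I: step 12. Cache: [H I W]
  8. access T: MISS, evict H (next use: never). Cache: [I W T]
  9. access W: HIT. Next use of W: step 11. Cache: [I W T]
  10. access Q: MISS, evict T (next use: step 16). Cache: [I W Q]
  11. access W: HIT. Next use of W: step 14. Cache: [I W Q]
  12. access I: HIT. Next use of I: step 15. Cache: [I W Q]
  13. access U: MISS, evict Q (next use: never). Cache: [I W U]
  14. access W: HIT. Next use of W: step 17. Cache: [I W U]
  15. access I: HIT. Next use of I: never. Cache: [I W U]
  16. access T: MISS, evict I (next use: never). Cache: [W U T]
  17. access W: HIT. Next use of W: step 18. Cache: [W U T]
  18. access W: HIT. Next use of W: step 19. Cache: [W U T]
  19. access W: HIT. Next use of W: step 21. Cache: [W U T]
  20. access T: HIT. Next use of T: never. Cache: [W U T]
  21. access W: HIT. Next use of W: step 22. Cache: [W U T]
  22. access W: HIT. Next use of W: step 23. Cache: [W U T]
  23. access W: HIT. Next use of W: never. Cache: [W U T]
  24. access C: MISS, evict W (next use: never). Cache: [U T C]
  25. access B: MISS, evict U (next use: never). Cache: [T C B]
Total: 15 hits, 10 misses, 7 evictions

Answer: 7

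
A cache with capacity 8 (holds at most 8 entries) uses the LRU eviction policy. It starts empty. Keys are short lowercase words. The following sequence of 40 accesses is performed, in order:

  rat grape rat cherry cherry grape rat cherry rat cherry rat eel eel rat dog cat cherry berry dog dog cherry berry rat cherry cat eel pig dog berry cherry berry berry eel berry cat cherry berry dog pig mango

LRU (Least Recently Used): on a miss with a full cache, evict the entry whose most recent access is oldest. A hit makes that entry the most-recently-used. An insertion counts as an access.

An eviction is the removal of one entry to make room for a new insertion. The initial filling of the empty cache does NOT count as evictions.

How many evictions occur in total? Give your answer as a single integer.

LRU simulation (capacity=8):
  1. access rat: MISS. Cache (LRU->MRU): [rat]
  2. access grape: MISS. Cache (LRU->MRU): [rat grape]
  3. access rat: HIT. Cache (LRU->MRU): [grape rat]
  4. access cherry: MISS. Cache (LRU->MRU): [grape rat cherry]
  5. access cherry: HIT. Cache (LRU->MRU): [grape rat cherry]
  6. access grape: HIT. Cache (LRU->MRU): [rat cherry grape]
  7. access rat: HIT. Cache (LRU->MRU): [cherry grape rat]
  8. access cherry: HIT. Cache (LRU->MRU): [grape rat cherry]
  9. access rat: HIT. Cache (LRU->MRU): [grape cherry rat]
  10. access cherry: HIT. Cache (LRU->MRU): [grape rat cherry]
  11. access rat: HIT. Cache (LRU->MRU): [grape cherry rat]
  12. access eel: MISS. Cache (LRU->MRU): [grape cherry rat eel]
  13. access eel: HIT. Cache (LRU->MRU): [grape cherry rat eel]
  14. access rat: HIT. Cache (LRU->MRU): [grape cherry eel rat]
  15. access dog: MISS. Cache (LRU->MRU): [grape cherry eel rat dog]
  16. access cat: MISS. Cache (LRU->MRU): [grape cherry eel rat dog cat]
  17. access cherry: HIT. Cache (LRU->MRU): [grape eel rat dog cat cherry]
  18. access berry: MISS. Cache (LRU->MRU): [grape eel rat dog cat cherry berry]
  19. access dog: HIT. Cache (LRU->MRU): [grape eel rat cat cherry berry dog]
  20. access dog: HIT. Cache (LRU->MRU): [grape eel rat cat cherry berry dog]
  21. access cherry: HIT. Cache (LRU->MRU): [grape eel rat cat berry dog cherry]
  22. access berry: HIT. Cache (LRU->MRU): [grape eel rat cat dog cherry berry]
  23. access rat: HIT. Cache (LRU->MRU): [grape eel cat dog cherry berry rat]
  24. access cherry: HIT. Cache (LRU->MRU): [grape eel cat dog berry rat cherry]
  25. access cat: HIT. Cache (LRU->MRU): [grape eel dog berry rat cherry cat]
  26. access eel: HIT. Cache (LRU->MRU): [grape dog berry rat cherry cat eel]
  27. access pig: MISS. Cache (LRU->MRU): [grape dog berry rat cherry cat eel pig]
  28. access dog: HIT. Cache (LRU->MRU): [grape berry rat cherry cat eel pig dog]
  29. access berry: HIT. Cache (LRU->MRU): [grape rat cherry cat eel pig dog berry]
  30. access cherry: HIT. Cache (LRU->MRU): [grape rat cat eel pig dog berry cherry]
  31. access berry: HIT. Cache (LRU->MRU): [grape rat cat eel pig dog cherry berry]
  32. access berry: HIT. Cache (LRU->MRU): [grape rat cat eel pig dog cherry berry]
  33. access eel: HIT. Cache (LRU->MRU): [grape rat cat pig dog cherry berry eel]
  34. access berry: HIT. Cache (LRU->MRU): [grape rat cat pig dog cherry eel berry]
  35. access cat: HIT. Cache (LRU->MRU): [grape rat pig dog cherry eel berry cat]
  36. access cherry: HIT. Cache (LRU->MRU): [grape rat pig dog eel berry cat cherry]
  37. access berry: HIT. Cache (LRU->MRU): [grape rat pig dog eel cat cherry berry]
  38. access dog: HIT. Cache (LRU->MRU): [grape rat pig eel cat cherry berry dog]
  39. access pig: HIT. Cache (LRU->MRU): [grape rat eel cat cherry berry dog pig]
  40. access mango: MISS, evict grape. Cache (LRU->MRU): [rat eel cat cherry berry dog pig mango]
Total: 31 hits, 9 misses, 1 evictions

Answer: 1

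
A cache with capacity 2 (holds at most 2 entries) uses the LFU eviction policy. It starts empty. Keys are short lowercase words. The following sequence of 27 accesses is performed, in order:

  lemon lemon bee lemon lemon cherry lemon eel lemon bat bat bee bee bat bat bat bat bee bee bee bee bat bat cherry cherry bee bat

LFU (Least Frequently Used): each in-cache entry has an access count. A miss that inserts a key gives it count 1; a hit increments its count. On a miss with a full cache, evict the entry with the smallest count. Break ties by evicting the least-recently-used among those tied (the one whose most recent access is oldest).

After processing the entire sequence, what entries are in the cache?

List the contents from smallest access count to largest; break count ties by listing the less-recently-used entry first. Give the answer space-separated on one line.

Answer: bat lemon

Derivation:
LFU simulation (capacity=2):
  1. access lemon: MISS. Cache: [lemon(c=1)]
  2. access lemon: HIT, count now 2. Cache: [lemon(c=2)]
  3. access bee: MISS. Cache: [bee(c=1) lemon(c=2)]
  4. access lemon: HIT, count now 3. Cache: [bee(c=1) lemon(c=3)]
  5. access lemon: HIT, count now 4. Cache: [bee(c=1) lemon(c=4)]
  6. access cherry: MISS, evict bee(c=1). Cache: [cherry(c=1) lemon(c=4)]
  7. access lemon: HIT, count now 5. Cache: [cherry(c=1) lemon(c=5)]
  8. access eel: MISS, evict cherry(c=1). Cache: [eel(c=1) lemon(c=5)]
  9. access lemon: HIT, count now 6. Cache: [eel(c=1) lemon(c=6)]
  10. access bat: MISS, evict eel(c=1). Cache: [bat(c=1) lemon(c=6)]
  11. access bat: HIT, count now 2. Cache: [bat(c=2) lemon(c=6)]
  12. access bee: MISS, evict bat(c=2). Cache: [bee(c=1) lemon(c=6)]
  13. access bee: HIT, count now 2. Cache: [bee(c=2) lemon(c=6)]
  14. access bat: MISS, evict bee(c=2). Cache: [bat(c=1) lemon(c=6)]
  15. access bat: HIT, count now 2. Cache: [bat(c=2) lemon(c=6)]
  16. access bat: HIT, count now 3. Cache: [bat(c=3) lemon(c=6)]
  17. access bat: HIT, count now 4. Cache: [bat(c=4) lemon(c=6)]
  18. access bee: MISS, evict bat(c=4). Cache: [bee(c=1) lemon(c=6)]
  19. access bee: HIT, count now 2. Cache: [bee(c=2) lemon(c=6)]
  20. access bee: HIT, count now 3. Cache: [bee(c=3) lemon(c=6)]
  21. access bee: HIT, count now 4. Cache: [bee(c=4) lemon(c=6)]
  22. access bat: MISS, evict bee(c=4). Cache: [bat(c=1) lemon(c=6)]
  23. access bat: HIT, count now 2. Cache: [bat(c=2) lemon(c=6)]
  24. access cherry: MISS, evict bat(c=2). Cache: [cherry(c=1) lemon(c=6)]
  25. access cherry: HIT, count now 2. Cache: [cherry(c=2) lemon(c=6)]
  26. access bee: MISS, evict cherry(c=2). Cache: [bee(c=1) lemon(c=6)]
  27. access bat: MISS, evict bee(c=1). Cache: [bat(c=1) lemon(c=6)]
Total: 15 hits, 12 misses, 10 evictions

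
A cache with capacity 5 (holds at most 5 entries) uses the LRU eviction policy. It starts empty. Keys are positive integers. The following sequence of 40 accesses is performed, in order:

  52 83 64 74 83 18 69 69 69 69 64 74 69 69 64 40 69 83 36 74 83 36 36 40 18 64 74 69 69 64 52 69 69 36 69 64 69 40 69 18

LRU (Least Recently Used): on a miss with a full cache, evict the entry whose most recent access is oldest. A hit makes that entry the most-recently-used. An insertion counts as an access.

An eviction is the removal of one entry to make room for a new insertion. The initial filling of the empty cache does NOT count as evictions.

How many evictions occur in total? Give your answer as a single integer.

LRU simulation (capacity=5):
  1. access 52: MISS. Cache (LRU->MRU): [52]
  2. access 83: MISS. Cache (LRU->MRU): [52 83]
  3. access 64: MISS. Cache (LRU->MRU): [52 83 64]
  4. access 74: MISS. Cache (LRU->MRU): [52 83 64 74]
  5. access 83: HIT. Cache (LRU->MRU): [52 64 74 83]
  6. access 18: MISS. Cache (LRU->MRU): [52 64 74 83 18]
  7. access 69: MISS, evict 52. Cache (LRU->MRU): [64 74 83 18 69]
  8. access 69: HIT. Cache (LRU->MRU): [64 74 83 18 69]
  9. access 69: HIT. Cache (LRU->MRU): [64 74 83 18 69]
  10. access 69: HIT. Cache (LRU->MRU): [64 74 83 18 69]
  11. access 64: HIT. Cache (LRU->MRU): [74 83 18 69 64]
  12. access 74: HIT. Cache (LRU->MRU): [83 18 69 64 74]
  13. access 69: HIT. Cache (LRU->MRU): [83 18 64 74 69]
  14. access 69: HIT. Cache (LRU->MRU): [83 18 64 74 69]
  15. access 64: HIT. Cache (LRU->MRU): [83 18 74 69 64]
  16. access 40: MISS, evict 83. Cache (LRU->MRU): [18 74 69 64 40]
  17. access 69: HIT. Cache (LRU->MRU): [18 74 64 40 69]
  18. access 83: MISS, evict 18. Cache (LRU->MRU): [74 64 40 69 83]
  19. access 36: MISS, evict 74. Cache (LRU->MRU): [64 40 69 83 36]
  20. access 74: MISS, evict 64. Cache (LRU->MRU): [40 69 83 36 74]
  21. access 83: HIT. Cache (LRU->MRU): [40 69 36 74 83]
  22. access 36: HIT. Cache (LRU->MRU): [40 69 74 83 36]
  23. access 36: HIT. Cache (LRU->MRU): [40 69 74 83 36]
  24. access 40: HIT. Cache (LRU->MRU): [69 74 83 36 40]
  25. access 18: MISS, evict 69. Cache (LRU->MRU): [74 83 36 40 18]
  26. access 64: MISS, evict 74. Cache (LRU->MRU): [83 36 40 18 64]
  27. access 74: MISS, evict 83. Cache (LRU->MRU): [36 40 18 64 74]
  28. access 69: MISS, evict 36. Cache (LRU->MRU): [40 18 64 74 69]
  29. access 69: HIT. Cache (LRU->MRU): [40 18 64 74 69]
  30. access 64: HIT. Cache (LRU->MRU): [40 18 74 69 64]
  31. access 52: MISS, evict 40. Cache (LRU->MRU): [18 74 69 64 52]
  32. access 69: HIT. Cache (LRU->MRU): [18 74 64 52 69]
  33. access 69: HIT. Cache (LRU->MRU): [18 74 64 52 69]
  34. access 36: MISS, evict 18. Cache (LRU->MRU): [74 64 52 69 36]
  35. access 69: HIT. Cache (LRU->MRU): [74 64 52 36 69]
  36. access 64: HIT. Cache (LRU->MRU): [74 52 36 69 64]
  37. access 69: HIT. Cache (LRU->MRU): [74 52 36 64 69]
  38. access 40: MISS, evict 74. Cache (LRU->MRU): [52 36 64 69 40]
  39. access 69: HIT. Cache (LRU->MRU): [52 36 64 40 69]
  40. access 18: MISS, evict 52. Cache (LRU->MRU): [36 64 40 69 18]
Total: 22 hits, 18 misses, 13 evictions

Answer: 13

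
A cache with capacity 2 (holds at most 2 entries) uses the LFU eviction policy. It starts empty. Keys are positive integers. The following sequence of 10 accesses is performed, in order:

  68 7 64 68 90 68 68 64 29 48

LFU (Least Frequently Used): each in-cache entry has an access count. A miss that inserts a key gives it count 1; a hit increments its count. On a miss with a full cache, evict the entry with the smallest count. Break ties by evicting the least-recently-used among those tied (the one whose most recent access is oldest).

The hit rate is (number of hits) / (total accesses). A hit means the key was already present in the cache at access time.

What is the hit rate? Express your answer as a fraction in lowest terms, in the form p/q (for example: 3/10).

Answer: 1/5

Derivation:
LFU simulation (capacity=2):
  1. access 68: MISS. Cache: [68(c=1)]
  2. access 7: MISS. Cache: [68(c=1) 7(c=1)]
  3. access 64: MISS, evict 68(c=1). Cache: [7(c=1) 64(c=1)]
  4. access 68: MISS, evict 7(c=1). Cache: [64(c=1) 68(c=1)]
  5. access 90: MISS, evict 64(c=1). Cache: [68(c=1) 90(c=1)]
  6. access 68: HIT, count now 2. Cache: [90(c=1) 68(c=2)]
  7. access 68: HIT, count now 3. Cache: [90(c=1) 68(c=3)]
  8. access 64: MISS, evict 90(c=1). Cache: [64(c=1) 68(c=3)]
  9. access 29: MISS, evict 64(c=1). Cache: [29(c=1) 68(c=3)]
  10. access 48: MISS, evict 29(c=1). Cache: [48(c=1) 68(c=3)]
Total: 2 hits, 8 misses, 6 evictions

Hit rate = 2/10 = 1/5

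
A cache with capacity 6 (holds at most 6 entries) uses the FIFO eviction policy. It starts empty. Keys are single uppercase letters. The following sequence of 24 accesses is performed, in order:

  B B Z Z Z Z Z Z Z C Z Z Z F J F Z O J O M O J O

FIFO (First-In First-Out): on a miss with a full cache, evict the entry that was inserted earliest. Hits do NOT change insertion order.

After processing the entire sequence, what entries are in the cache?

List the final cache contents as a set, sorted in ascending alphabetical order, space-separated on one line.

FIFO simulation (capacity=6):
  1. access B: MISS. Cache (old->new): [B]
  2. access B: HIT. Cache (old->new): [B]
  3. access Z: MISS. Cache (old->new): [B Z]
  4. access Z: HIT. Cache (old->new): [B Z]
  5. access Z: HIT. Cache (old->new): [B Z]
  6. access Z: HIT. Cache (old->new): [B Z]
  7. access Z: HIT. Cache (old->new): [B Z]
  8. access Z: HIT. Cache (old->new): [B Z]
  9. access Z: HIT. Cache (old->new): [B Z]
  10. access C: MISS. Cache (old->new): [B Z C]
  11. access Z: HIT. Cache (old->new): [B Z C]
  12. access Z: HIT. Cache (old->new): [B Z C]
  13. access Z: HIT. Cache (old->new): [B Z C]
  14. access F: MISS. Cache (old->new): [B Z C F]
  15. access J: MISS. Cache (old->new): [B Z C F J]
  16. access F: HIT. Cache (old->new): [B Z C F J]
  17. access Z: HIT. Cache (old->new): [B Z C F J]
  18. access O: MISS. Cache (old->new): [B Z C F J O]
  19. access J: HIT. Cache (old->new): [B Z C F J O]
  20. access O: HIT. Cache (old->new): [B Z C F J O]
  21. access M: MISS, evict B. Cache (old->new): [Z C F J O M]
  22. access O: HIT. Cache (old->new): [Z C F J O M]
  23. access J: HIT. Cache (old->new): [Z C F J O M]
  24. access O: HIT. Cache (old->new): [Z C F J O M]
Total: 17 hits, 7 misses, 1 evictions

Answer: C F J M O Z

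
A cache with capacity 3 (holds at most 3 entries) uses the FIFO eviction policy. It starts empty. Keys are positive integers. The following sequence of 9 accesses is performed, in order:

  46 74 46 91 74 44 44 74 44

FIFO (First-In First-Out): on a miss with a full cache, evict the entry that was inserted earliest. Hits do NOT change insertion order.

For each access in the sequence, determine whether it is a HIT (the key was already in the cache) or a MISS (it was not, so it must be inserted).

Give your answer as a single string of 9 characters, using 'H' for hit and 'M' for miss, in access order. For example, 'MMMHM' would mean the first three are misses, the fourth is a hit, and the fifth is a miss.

FIFO simulation (capacity=3):
  1. access 46: MISS. Cache (old->new): [46]
  2. access 74: MISS. Cache (old->new): [46 74]
  3. access 46: HIT. Cache (old->new): [46 74]
  4. access 91: MISS. Cache (old->new): [46 74 91]
  5. access 74: HIT. Cache (old->new): [46 74 91]
  6. access 44: MISS, evict 46. Cache (old->new): [74 91 44]
  7. access 44: HIT. Cache (old->new): [74 91 44]
  8. access 74: HIT. Cache (old->new): [74 91 44]
  9. access 44: HIT. Cache (old->new): [74 91 44]
Total: 5 hits, 4 misses, 1 evictions

Answer: MMHMHMHHH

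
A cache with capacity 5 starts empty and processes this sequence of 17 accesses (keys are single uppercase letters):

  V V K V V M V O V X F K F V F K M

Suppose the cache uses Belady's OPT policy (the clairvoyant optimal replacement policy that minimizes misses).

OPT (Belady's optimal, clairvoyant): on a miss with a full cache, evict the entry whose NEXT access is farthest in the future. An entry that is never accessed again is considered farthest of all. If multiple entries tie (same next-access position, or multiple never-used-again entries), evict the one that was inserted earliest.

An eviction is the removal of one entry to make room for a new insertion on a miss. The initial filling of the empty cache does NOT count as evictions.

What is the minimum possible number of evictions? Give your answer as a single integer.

OPT (Belady) simulation (capacity=5):
  1. access V: MISS. Cache: [V]
  2. access V: HIT. Next use of V: step 4. Cache: [V]
  3. access K: MISS. Cache: [V K]
  4. access V: HIT. Next use of V: step 5. Cache: [V K]
  5. access V: HIT. Next use of V: step 7. Cache: [V K]
  6. access M: MISS. Cache: [V K M]
  7. access V: HIT. Next use of V: step 9. Cache: [V K M]
  8. access O: MISS. Cache: [V K M O]
  9. access V: HIT. Next use of V: step 14. Cache: [V K M O]
  10. access X: MISS. Cache: [V K M O X]
  11. access F: MISS, evict O (next use: never). Cache: [V K M X F]
  12. access K: HIT. Next use of K: step 16. Cache: [V K M X F]
  13. access F: HIT. Next use of F: step 15. Cache: [V K M X F]
  14. access V: HIT. Next use of V: never. Cache: [V K M X F]
  15. access F: HIT. Next use of F: never. Cache: [V K M X F]
  16. access K: HIT. Next use of K: never. Cache: [V K M X F]
  17. access M: HIT. Next use of M: never. Cache: [V K M X F]
Total: 11 hits, 6 misses, 1 evictions

Answer: 1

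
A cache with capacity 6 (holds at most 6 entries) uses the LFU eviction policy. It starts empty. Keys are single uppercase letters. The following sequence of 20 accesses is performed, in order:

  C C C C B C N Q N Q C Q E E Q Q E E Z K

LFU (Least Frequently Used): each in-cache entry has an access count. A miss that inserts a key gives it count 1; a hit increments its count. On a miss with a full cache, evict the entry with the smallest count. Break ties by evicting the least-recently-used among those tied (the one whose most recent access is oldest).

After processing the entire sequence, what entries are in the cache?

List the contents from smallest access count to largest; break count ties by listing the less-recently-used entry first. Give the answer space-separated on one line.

Answer: Z K N E Q C

Derivation:
LFU simulation (capacity=6):
  1. access C: MISS. Cache: [C(c=1)]
  2. access C: HIT, count now 2. Cache: [C(c=2)]
  3. access C: HIT, count now 3. Cache: [C(c=3)]
  4. access C: HIT, count now 4. Cache: [C(c=4)]
  5. access B: MISS. Cache: [B(c=1) C(c=4)]
  6. access C: HIT, count now 5. Cache: [B(c=1) C(c=5)]
  7. access N: MISS. Cache: [B(c=1) N(c=1) C(c=5)]
  8. access Q: MISS. Cache: [B(c=1) N(c=1) Q(c=1) C(c=5)]
  9. access N: HIT, count now 2. Cache: [B(c=1) Q(c=1) N(c=2) C(c=5)]
  10. access Q: HIT, count now 2. Cache: [B(c=1) N(c=2) Q(c=2) C(c=5)]
  11. access C: HIT, count now 6. Cache: [B(c=1) N(c=2) Q(c=2) C(c=6)]
  12. access Q: HIT, count now 3. Cache: [B(c=1) N(c=2) Q(c=3) C(c=6)]
  13. access E: MISS. Cache: [B(c=1) E(c=1) N(c=2) Q(c=3) C(c=6)]
  14. access E: HIT, count now 2. Cache: [B(c=1) N(c=2) E(c=2) Q(c=3) C(c=6)]
  15. access Q: HIT, count now 4. Cache: [B(c=1) N(c=2) E(c=2) Q(c=4) C(c=6)]
  16. access Q: HIT, count now 5. Cache: [B(c=1) N(c=2) E(c=2) Q(c=5) C(c=6)]
  17. access E: HIT, count now 3. Cache: [B(c=1) N(c=2) E(c=3) Q(c=5) C(c=6)]
  18. access E: HIT, count now 4. Cache: [B(c=1) N(c=2) E(c=4) Q(c=5) C(c=6)]
  19. access Z: MISS. Cache: [B(c=1) Z(c=1) N(c=2) E(c=4) Q(c=5) C(c=6)]
  20. access K: MISS, evict B(c=1). Cache: [Z(c=1) K(c=1) N(c=2) E(c=4) Q(c=5) C(c=6)]
Total: 13 hits, 7 misses, 1 evictions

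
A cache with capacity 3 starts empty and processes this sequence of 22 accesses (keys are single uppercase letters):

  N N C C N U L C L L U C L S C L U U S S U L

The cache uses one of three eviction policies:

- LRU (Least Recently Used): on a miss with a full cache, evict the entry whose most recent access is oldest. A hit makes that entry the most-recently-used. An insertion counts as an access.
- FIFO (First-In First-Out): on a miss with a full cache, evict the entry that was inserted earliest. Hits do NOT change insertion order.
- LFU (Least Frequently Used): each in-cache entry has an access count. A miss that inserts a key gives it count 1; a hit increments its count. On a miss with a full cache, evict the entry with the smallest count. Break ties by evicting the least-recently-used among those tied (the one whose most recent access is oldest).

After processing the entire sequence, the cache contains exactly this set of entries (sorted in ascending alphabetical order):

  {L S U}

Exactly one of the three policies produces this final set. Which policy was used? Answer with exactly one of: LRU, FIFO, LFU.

Answer: LRU

Derivation:
Simulating under each policy and comparing final sets:
  LRU: final set = {L S U} -> MATCHES target
  FIFO: final set = {C L U} -> differs
  LFU: final set = {C L U} -> differs
Only LRU produces the target set.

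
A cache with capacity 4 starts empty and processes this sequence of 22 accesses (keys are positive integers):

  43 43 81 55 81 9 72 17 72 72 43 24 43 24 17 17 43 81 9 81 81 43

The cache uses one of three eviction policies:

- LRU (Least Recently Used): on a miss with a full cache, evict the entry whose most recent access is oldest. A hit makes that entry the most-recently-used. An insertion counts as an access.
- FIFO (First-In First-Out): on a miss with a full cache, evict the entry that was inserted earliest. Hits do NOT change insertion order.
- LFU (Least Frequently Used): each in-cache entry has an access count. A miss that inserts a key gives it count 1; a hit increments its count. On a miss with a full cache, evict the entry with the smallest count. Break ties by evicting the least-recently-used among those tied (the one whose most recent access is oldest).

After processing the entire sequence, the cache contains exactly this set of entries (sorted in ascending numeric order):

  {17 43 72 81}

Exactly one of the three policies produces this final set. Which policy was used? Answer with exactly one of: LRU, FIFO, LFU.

Simulating under each policy and comparing final sets:
  LRU: final set = {9 17 43 81} -> differs
  FIFO: final set = {9 24 43 81} -> differs
  LFU: final set = {17 43 72 81} -> MATCHES target
Only LFU produces the target set.

Answer: LFU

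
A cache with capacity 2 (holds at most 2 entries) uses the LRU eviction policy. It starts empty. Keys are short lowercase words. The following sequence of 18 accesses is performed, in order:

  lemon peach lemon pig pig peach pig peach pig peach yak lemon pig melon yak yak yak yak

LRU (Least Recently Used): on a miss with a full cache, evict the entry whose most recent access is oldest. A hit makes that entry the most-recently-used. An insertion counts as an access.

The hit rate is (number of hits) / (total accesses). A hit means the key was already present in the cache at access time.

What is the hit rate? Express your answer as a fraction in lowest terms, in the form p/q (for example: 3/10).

LRU simulation (capacity=2):
  1. access lemon: MISS. Cache (LRU->MRU): [lemon]
  2. access peach: MISS. Cache (LRU->MRU): [lemon peach]
  3. access lemon: HIT. Cache (LRU->MRU): [peach lemon]
  4. access pig: MISS, evict peach. Cache (LRU->MRU): [lemon pig]
  5. access pig: HIT. Cache (LRU->MRU): [lemon pig]
  6. access peach: MISS, evict lemon. Cache (LRU->MRU): [pig peach]
  7. access pig: HIT. Cache (LRU->MRU): [peach pig]
  8. access peach: HIT. Cache (LRU->MRU): [pig peach]
  9. access pig: HIT. Cache (LRU->MRU): [peach pig]
  10. access peach: HIT. Cache (LRU->MRU): [pig peach]
  11. access yak: MISS, evict pig. Cache (LRU->MRU): [peach yak]
  12. access lemon: MISS, evict peach. Cache (LRU->MRU): [yak lemon]
  13. access pig: MISS, evict yak. Cache (LRU->MRU): [lemon pig]
  14. access melon: MISS, evict lemon. Cache (LRU->MRU): [pig melon]
  15. access yak: MISS, evict pig. Cache (LRU->MRU): [melon yak]
  16. access yak: HIT. Cache (LRU->MRU): [melon yak]
  17. access yak: HIT. Cache (LRU->MRU): [melon yak]
  18. access yak: HIT. Cache (LRU->MRU): [melon yak]
Total: 9 hits, 9 misses, 7 evictions

Hit rate = 9/18 = 1/2

Answer: 1/2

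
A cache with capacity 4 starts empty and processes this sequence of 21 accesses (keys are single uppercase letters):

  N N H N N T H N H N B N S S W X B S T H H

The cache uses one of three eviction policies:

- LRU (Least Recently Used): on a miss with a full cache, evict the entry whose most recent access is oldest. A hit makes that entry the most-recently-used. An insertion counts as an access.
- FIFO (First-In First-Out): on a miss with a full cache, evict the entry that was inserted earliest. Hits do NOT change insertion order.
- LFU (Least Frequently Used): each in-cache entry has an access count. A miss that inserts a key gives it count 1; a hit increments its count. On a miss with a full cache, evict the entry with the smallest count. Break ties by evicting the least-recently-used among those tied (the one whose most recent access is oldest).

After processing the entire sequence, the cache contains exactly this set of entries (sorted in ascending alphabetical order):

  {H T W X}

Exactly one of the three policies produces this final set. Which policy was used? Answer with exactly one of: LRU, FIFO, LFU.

Answer: FIFO

Derivation:
Simulating under each policy and comparing final sets:
  LRU: final set = {B H S T} -> differs
  FIFO: final set = {H T W X} -> MATCHES target
  LFU: final set = {H N S T} -> differs
Only FIFO produces the target set.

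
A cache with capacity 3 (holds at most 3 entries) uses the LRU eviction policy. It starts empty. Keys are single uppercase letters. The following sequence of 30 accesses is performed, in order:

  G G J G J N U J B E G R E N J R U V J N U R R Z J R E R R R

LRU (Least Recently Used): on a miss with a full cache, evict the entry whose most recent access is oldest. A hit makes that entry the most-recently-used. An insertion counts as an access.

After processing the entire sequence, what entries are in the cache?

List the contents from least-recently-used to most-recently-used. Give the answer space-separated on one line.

LRU simulation (capacity=3):
  1. access G: MISS. Cache (LRU->MRU): [G]
  2. access G: HIT. Cache (LRU->MRU): [G]
  3. access J: MISS. Cache (LRU->MRU): [G J]
  4. access G: HIT. Cache (LRU->MRU): [J G]
  5. access J: HIT. Cache (LRU->MRU): [G J]
  6. access N: MISS. Cache (LRU->MRU): [G J N]
  7. access U: MISS, evict G. Cache (LRU->MRU): [J N U]
  8. access J: HIT. Cache (LRU->MRU): [N U J]
  9. access B: MISS, evict N. Cache (LRU->MRU): [U J B]
  10. access E: MISS, evict U. Cache (LRU->MRU): [J B E]
  11. access G: MISS, evict J. Cache (LRU->MRU): [B E G]
  12. access R: MISS, evict B. Cache (LRU->MRU): [E G R]
  13. access E: HIT. Cache (LRU->MRU): [G R E]
  14. access N: MISS, evict G. Cache (LRU->MRU): [R E N]
  15. access J: MISS, evict R. Cache (LRU->MRU): [E N J]
  16. access R: MISS, evict E. Cache (LRU->MRU): [N J R]
  17. access U: MISS, evict N. Cache (LRU->MRU): [J R U]
  18. access V: MISS, evict J. Cache (LRU->MRU): [R U V]
  19. access J: MISS, evict R. Cache (LRU->MRU): [U V J]
  20. access N: MISS, evict U. Cache (LRU->MRU): [V J N]
  21. access U: MISS, evict V. Cache (LRU->MRU): [J N U]
  22. access R: MISS, evict J. Cache (LRU->MRU): [N U R]
  23. access R: HIT. Cache (LRU->MRU): [N U R]
  24. access Z: MISS, evict N. Cache (LRU->MRU): [U R Z]
  25. access J: MISS, evict U. Cache (LRU->MRU): [R Z J]
  26. access R: HIT. Cache (LRU->MRU): [Z J R]
  27. access E: MISS, evict Z. Cache (LRU->MRU): [J R E]
  28. access R: HIT. Cache (LRU->MRU): [J E R]
  29. access R: HIT. Cache (LRU->MRU): [J E R]
  30. access R: HIT. Cache (LRU->MRU): [J E R]
Total: 10 hits, 20 misses, 17 evictions

Answer: J E R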